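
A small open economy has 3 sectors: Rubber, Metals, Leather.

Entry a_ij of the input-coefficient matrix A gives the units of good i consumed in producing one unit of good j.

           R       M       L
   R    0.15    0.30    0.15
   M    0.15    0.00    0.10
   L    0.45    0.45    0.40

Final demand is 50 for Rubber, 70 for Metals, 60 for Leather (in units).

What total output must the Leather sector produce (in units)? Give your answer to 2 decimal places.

x_L = 312.20

I − A =
  [   0.85    -0.30    -0.15]
  [  -0.15     1.00    -0.10]
  [  -0.45    -0.45     0.60]
Cofactors of I−A, C_ij = (−1)^(i+j)·(minor ij) (rows/columns in the sector order above):
  C_11 = (1.00)(0.60) − (-0.10)(-0.45) = 0.5550
  C_12 = −[(-0.15)(0.60) − (-0.10)(-0.45)] = 0.1350
  C_13 = (-0.15)(-0.45) − (1.00)(-0.45) = 0.5175
  C_21 = −[(-0.30)(0.60) − (-0.15)(-0.45)] = 0.2475
  C_22 = (0.85)(0.60) − (-0.15)(-0.45) = 0.4425
  C_23 = −[(0.85)(-0.45) − (-0.30)(-0.45)] = 0.5175
  C_31 = (-0.30)(-0.10) − (-0.15)(1.00) = 0.1800
  C_32 = −[(0.85)(-0.10) − (-0.15)(-0.15)] = 0.1075
  C_33 = (0.85)(1.00) − (-0.30)(-0.15) = 0.8050
det(I−A) = Σ_j (I−A)_1j·C_1j = (0.85)(0.5550) + (-0.30)(0.1350) + (-0.15)(0.5175) = 0.353625
adj(I−A) = Cᵀ =
  [ 0.5550   0.2475   0.1800]
  [ 0.1350   0.4425   0.1075]
  [ 0.5175   0.5175   0.8050]
(I − A)⁻¹ = adj(I−A) / det(I−A) ≈
  [   1.5695     0.6999     0.5090]
  [   0.3818     1.2513     0.3040]
  [   1.4634     1.4634     2.2764]
x = (I − A)⁻¹ d = adj(I−A)·d / det(I−A), with det(I−A) = 0.353625:
  x_R = (0.5550·50 + 0.2475·70 + 0.1800·60) / 0.353625 = 55.875 / 0.353625 ≈ 158.01
  x_M = (0.1350·50 + 0.4425·70 + 0.1075·60) / 0.353625 = 44.175 / 0.353625 ≈ 124.92
  x_L = (0.5175·50 + 0.5175·70 + 0.8050·60) / 0.353625 = 110.40 / 0.353625 ≈ 312.20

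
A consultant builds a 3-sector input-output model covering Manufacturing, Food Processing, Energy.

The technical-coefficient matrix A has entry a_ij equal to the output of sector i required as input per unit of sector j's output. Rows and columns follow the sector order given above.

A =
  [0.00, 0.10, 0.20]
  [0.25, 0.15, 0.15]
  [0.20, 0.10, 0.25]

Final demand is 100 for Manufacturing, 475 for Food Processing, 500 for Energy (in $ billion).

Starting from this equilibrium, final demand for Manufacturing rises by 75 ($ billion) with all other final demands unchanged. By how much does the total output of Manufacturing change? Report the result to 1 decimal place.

Δx_1 = 83.1

I − A =
  [   1.00    -0.10    -0.20]
  [  -0.25     0.85    -0.15]
  [  -0.20    -0.10     0.75]
Cofactors of I−A, C_ij = (−1)^(i+j)·(minor ij) (rows/columns in the sector order above):
  C_11 = (0.85)(0.75) − (-0.15)(-0.10) = 0.6225
  C_12 = −[(-0.25)(0.75) − (-0.15)(-0.20)] = 0.2175
  C_13 = (-0.25)(-0.10) − (0.85)(-0.20) = 0.1950
  C_21 = −[(-0.10)(0.75) − (-0.20)(-0.10)] = 0.0950
  C_22 = (1.00)(0.75) − (-0.20)(-0.20) = 0.7100
  C_23 = −[(1.00)(-0.10) − (-0.10)(-0.20)] = 0.1200
  C_31 = (-0.10)(-0.15) − (-0.20)(0.85) = 0.1850
  C_32 = −[(1.00)(-0.15) − (-0.20)(-0.25)] = 0.2000
  C_33 = (1.00)(0.85) − (-0.10)(-0.25) = 0.8250
det(I−A) = Σ_j (I−A)_1j·C_1j = (1.00)(0.6225) + (-0.10)(0.2175) + (-0.20)(0.1950) = 0.56175
adj(I−A) = Cᵀ =
  [ 0.6225   0.0950   0.1850]
  [ 0.2175   0.7100   0.2000]
  [ 0.1950   0.1200   0.8250]
(I − A)⁻¹ = adj(I−A) / det(I−A) ≈
  [   1.1081     0.1691     0.3293]
  [   0.3872     1.2639     0.3560]
  [   0.3471     0.2136     1.4686]
Δx = (I − A)⁻¹ Δd with Δd having +75 in the Manufacturing component and 0 elsewhere.
So Δx_1 = L_11 · (+75), where L_11 = adj(I−A)_11 / det(I−A) = 0.6225 / 0.56175.
Δx_1 = 0.6225 × (+75) / 0.56175 = 46.6875 / 0.56175 ≈ 83.1.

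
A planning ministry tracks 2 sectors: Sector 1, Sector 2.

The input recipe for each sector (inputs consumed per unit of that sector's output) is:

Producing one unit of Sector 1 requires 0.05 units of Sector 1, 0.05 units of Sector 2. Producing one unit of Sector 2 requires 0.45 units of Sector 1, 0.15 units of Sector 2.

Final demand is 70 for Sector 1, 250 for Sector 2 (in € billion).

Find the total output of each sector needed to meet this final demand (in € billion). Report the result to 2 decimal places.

x_1 = 219.11, x_2 = 307.01

I − A =
  [   0.95    -0.45]
  [  -0.05     0.85]
det(I−A) = (0.95)(0.85) − (-0.45)(-0.05) = 0.7850
adj(I−A) = [[0.85, 0.45], [0.05, 0.95]]
(I − A)⁻¹ = adj(I−A) / det(I−A) ≈
  [   1.0828     0.5732]
  [   0.0637     1.2102]
x = (I − A)⁻¹ d = adj(I−A)·d / det(I−A), with det(I−A) = 0.7850:
  x_1 = (0.85·70 + 0.45·250) / 0.7850 = 172.00 / 0.7850 ≈ 219.11
  x_2 = (0.05·70 + 0.95·250) / 0.7850 = 241.00 / 0.7850 ≈ 307.01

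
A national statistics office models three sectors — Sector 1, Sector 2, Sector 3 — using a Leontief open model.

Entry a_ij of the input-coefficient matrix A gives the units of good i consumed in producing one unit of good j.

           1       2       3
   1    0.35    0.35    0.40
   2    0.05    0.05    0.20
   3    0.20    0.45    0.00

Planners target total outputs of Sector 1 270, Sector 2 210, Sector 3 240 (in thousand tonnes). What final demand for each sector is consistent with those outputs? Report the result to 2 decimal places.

I − A =
  [   0.65    -0.35    -0.40]
  [  -0.05     0.95    -0.20]
  [  -0.20    -0.45     1.00]
d = (I − A) x:
  d_1 = (+0.65)·270 + (-0.35)·210 + (-0.40)·240 = 6.00
  d_2 = (-0.05)·270 + (+0.95)·210 + (-0.20)·240 = 138.00
  d_3 = (-0.20)·270 + (-0.45)·210 + (+1.00)·240 = 91.50

d_1 = 6.00, d_2 = 138.00, d_3 = 91.50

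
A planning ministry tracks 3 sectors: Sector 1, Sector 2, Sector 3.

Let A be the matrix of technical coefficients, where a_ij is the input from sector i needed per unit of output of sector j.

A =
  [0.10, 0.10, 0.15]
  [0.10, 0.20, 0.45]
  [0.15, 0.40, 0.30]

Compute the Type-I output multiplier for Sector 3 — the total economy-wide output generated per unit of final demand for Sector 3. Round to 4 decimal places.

m_3 = 4.2564

I − A =
  [   0.90    -0.10    -0.15]
  [  -0.10     0.80    -0.45]
  [  -0.15    -0.40     0.70]
Cofactors of I−A, C_ij = (−1)^(i+j)·(minor ij) (rows/columns in the sector order above):
  C_11 = (0.80)(0.70) − (-0.45)(-0.40) = 0.3800
  C_12 = −[(-0.10)(0.70) − (-0.45)(-0.15)] = 0.1375
  C_13 = (-0.10)(-0.40) − (0.80)(-0.15) = 0.1600
  C_21 = −[(-0.10)(0.70) − (-0.15)(-0.40)] = 0.1300
  C_22 = (0.90)(0.70) − (-0.15)(-0.15) = 0.6075
  C_23 = −[(0.90)(-0.40) − (-0.10)(-0.15)] = 0.3750
  C_31 = (-0.10)(-0.45) − (-0.15)(0.80) = 0.1650
  C_32 = −[(0.90)(-0.45) − (-0.15)(-0.10)] = 0.4200
  C_33 = (0.90)(0.80) − (-0.10)(-0.10) = 0.7100
det(I−A) = Σ_j (I−A)_1j·C_1j = (0.90)(0.3800) + (-0.10)(0.1375) + (-0.15)(0.1600) = 0.30425
adj(I−A) = Cᵀ =
  [ 0.3800   0.1300   0.1650]
  [ 0.1375   0.6075   0.4200]
  [ 0.1600   0.3750   0.7100]
(I − A)⁻¹ = adj(I−A) / det(I−A) ≈
  [   1.24897     0.42728     0.54232]
  [   0.45193     1.99671     1.38044]
  [   0.52588     1.23254     2.33361]
The output multiplier for sector j is the column-j sum of the Leontief inverse (I − A)⁻¹ = adj(I−A) / det(I−A).
Column 3 of adj(I−A): (0.1650, 0.4200, 0.7100); det(I−A) = 0.30425.
m_3 = (0.1650 + 0.4200 + 0.7100) / 0.30425 = 1.295 / 0.30425 ≈ 4.2564.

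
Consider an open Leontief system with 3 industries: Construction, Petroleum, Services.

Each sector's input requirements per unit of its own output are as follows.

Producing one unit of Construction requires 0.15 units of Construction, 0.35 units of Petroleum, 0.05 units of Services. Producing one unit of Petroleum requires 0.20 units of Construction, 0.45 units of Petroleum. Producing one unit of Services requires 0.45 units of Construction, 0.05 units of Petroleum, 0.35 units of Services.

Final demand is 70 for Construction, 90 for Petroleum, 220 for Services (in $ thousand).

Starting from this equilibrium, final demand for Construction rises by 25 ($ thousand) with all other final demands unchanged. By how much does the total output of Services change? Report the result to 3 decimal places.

Δx_S = 2.800

I − A =
  [   0.85    -0.20    -0.45]
  [  -0.35     0.55    -0.05]
  [  -0.05     0.00     0.65]
Cofactors of I−A, C_ij = (−1)^(i+j)·(minor ij) (rows/columns in the sector order above):
  C_11 = (0.55)(0.65) − (-0.05)(0.00) = 0.3575
  C_12 = −[(-0.35)(0.65) − (-0.05)(-0.05)] = 0.2300
  C_13 = (-0.35)(0.00) − (0.55)(-0.05) = 0.0275
  C_21 = −[(-0.20)(0.65) − (-0.45)(0.00)] = 0.1300
  C_22 = (0.85)(0.65) − (-0.45)(-0.05) = 0.5300
  C_23 = −[(0.85)(0.00) − (-0.20)(-0.05)] = 0.0100
  C_31 = (-0.20)(-0.05) − (-0.45)(0.55) = 0.2575
  C_32 = −[(0.85)(-0.05) − (-0.45)(-0.35)] = 0.2000
  C_33 = (0.85)(0.55) − (-0.20)(-0.35) = 0.3975
det(I−A) = Σ_j (I−A)_1j·C_1j = (0.85)(0.3575) + (-0.20)(0.2300) + (-0.45)(0.0275) = 0.2455
adj(I−A) = Cᵀ =
  [ 0.3575   0.1300   0.2575]
  [ 0.2300   0.5300   0.2000]
  [ 0.0275   0.0100   0.3975]
(I − A)⁻¹ = adj(I−A) / det(I−A) ≈
  [   1.4562     0.5295     1.0489]
  [   0.9369     2.1589     0.8147]
  [   0.1120     0.0407     1.6191]
Δx = (I − A)⁻¹ Δd with Δd having +25 in the Construction component and 0 elsewhere.
So Δx_S = L_SC · (+25), where L_SC = adj(I−A)_SC / det(I−A) = 0.0275 / 0.2455.
Δx_S = 0.0275 × (+25) / 0.2455 = 0.6875 / 0.2455 ≈ 2.800.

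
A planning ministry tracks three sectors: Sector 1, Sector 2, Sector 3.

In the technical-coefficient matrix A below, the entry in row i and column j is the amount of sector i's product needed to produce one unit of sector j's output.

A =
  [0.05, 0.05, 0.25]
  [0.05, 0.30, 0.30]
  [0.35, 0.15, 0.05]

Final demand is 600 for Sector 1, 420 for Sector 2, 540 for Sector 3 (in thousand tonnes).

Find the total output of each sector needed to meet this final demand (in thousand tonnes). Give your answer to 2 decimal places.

I − A =
  [   0.95    -0.05    -0.25]
  [  -0.05     0.70    -0.30]
  [  -0.35    -0.15     0.95]
Cofactors of I−A, C_ij = (−1)^(i+j)·(minor ij) (rows/columns in the sector order above):
  C_11 = (0.70)(0.95) − (-0.30)(-0.15) = 0.6200
  C_12 = −[(-0.05)(0.95) − (-0.30)(-0.35)] = 0.1525
  C_13 = (-0.05)(-0.15) − (0.70)(-0.35) = 0.2525
  C_21 = −[(-0.05)(0.95) − (-0.25)(-0.15)] = 0.0850
  C_22 = (0.95)(0.95) − (-0.25)(-0.35) = 0.8150
  C_23 = −[(0.95)(-0.15) − (-0.05)(-0.35)] = 0.1600
  C_31 = (-0.05)(-0.30) − (-0.25)(0.70) = 0.1900
  C_32 = −[(0.95)(-0.30) − (-0.25)(-0.05)] = 0.2975
  C_33 = (0.95)(0.70) − (-0.05)(-0.05) = 0.6625
det(I−A) = Σ_j (I−A)_1j·C_1j = (0.95)(0.6200) + (-0.05)(0.1525) + (-0.25)(0.2525) = 0.51825
adj(I−A) = Cᵀ =
  [ 0.6200   0.0850   0.1900]
  [ 0.1525   0.8150   0.2975]
  [ 0.2525   0.1600   0.6625]
(I − A)⁻¹ = adj(I−A) / det(I−A) ≈
  [   1.1963     0.1640     0.3666]
  [   0.2943     1.5726     0.5740]
  [   0.4872     0.3087     1.2783]
x = (I − A)⁻¹ d = adj(I−A)·d / det(I−A), with det(I−A) = 0.51825:
  x_1 = (0.6200·600 + 0.0850·420 + 0.1900·540) / 0.51825 = 510.30 / 0.51825 ≈ 984.66
  x_2 = (0.1525·600 + 0.8150·420 + 0.2975·540) / 0.51825 = 594.45 / 0.51825 ≈ 1147.03
  x_3 = (0.2525·600 + 0.1600·420 + 0.6625·540) / 0.51825 = 576.45 / 0.51825 ≈ 1112.30

x_1 = 984.66, x_2 = 1147.03, x_3 = 1112.30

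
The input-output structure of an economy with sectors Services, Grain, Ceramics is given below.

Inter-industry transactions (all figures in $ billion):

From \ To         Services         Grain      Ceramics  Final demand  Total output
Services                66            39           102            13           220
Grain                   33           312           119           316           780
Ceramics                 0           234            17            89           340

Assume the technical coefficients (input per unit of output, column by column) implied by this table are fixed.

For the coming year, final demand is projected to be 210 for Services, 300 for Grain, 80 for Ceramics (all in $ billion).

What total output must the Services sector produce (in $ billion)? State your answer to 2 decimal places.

x_1 = 507.42

Technical coefficients a_ij = z_ij / X_j:
  a_11 = 66/220 = 0.30, a_21 = 33/220 = 0.15, a_31 = 0/220 = 0.00
  a_12 = 39/780 = 0.05, a_22 = 312/780 = 0.40, a_32 = 234/780 = 0.30
  a_13 = 102/340 = 0.30, a_23 = 119/340 = 0.35, a_33 = 17/340 = 0.05
I − A =
  [   0.70    -0.05    -0.30]
  [  -0.15     0.60    -0.35]
  [   0.00    -0.30     0.95]
Cofactors of I−A, C_ij = (−1)^(i+j)·(minor ij) (rows/columns in the sector order above):
  C_11 = (0.60)(0.95) − (-0.35)(-0.30) = 0.4650
  C_12 = −[(-0.15)(0.95) − (-0.35)(0.00)] = 0.1425
  C_13 = (-0.15)(-0.30) − (0.60)(0.00) = 0.0450
  C_21 = −[(-0.05)(0.95) − (-0.30)(-0.30)] = 0.1375
  C_22 = (0.70)(0.95) − (-0.30)(0.00) = 0.6650
  C_23 = −[(0.70)(-0.30) − (-0.05)(0.00)] = 0.2100
  C_31 = (-0.05)(-0.35) − (-0.30)(0.60) = 0.1975
  C_32 = −[(0.70)(-0.35) − (-0.30)(-0.15)] = 0.2900
  C_33 = (0.70)(0.60) − (-0.05)(-0.15) = 0.4125
det(I−A) = Σ_j (I−A)_1j·C_1j = (0.70)(0.4650) + (-0.05)(0.1425) + (-0.30)(0.0450) = 0.304875
adj(I−A) = Cᵀ =
  [ 0.4650   0.1375   0.1975]
  [ 0.1425   0.6650   0.2900]
  [ 0.0450   0.2100   0.4125]
(I − A)⁻¹ = adj(I−A) / det(I−A) ≈
  [   1.5252     0.4510     0.6478]
  [   0.4674     2.1812     0.9512]
  [   0.1476     0.6888     1.3530]
x = (I − A)⁻¹ d = adj(I−A)·d / det(I−A), with det(I−A) = 0.304875:
  x_1 = (0.4650·210 + 0.1375·300 + 0.1975·80) / 0.304875 = 154.70 / 0.304875 ≈ 507.42
  x_2 = (0.1425·210 + 0.6650·300 + 0.2900·80) / 0.304875 = 252.625 / 0.304875 ≈ 828.62
  x_3 = (0.0450·210 + 0.2100·300 + 0.4125·80) / 0.304875 = 105.45 / 0.304875 ≈ 345.88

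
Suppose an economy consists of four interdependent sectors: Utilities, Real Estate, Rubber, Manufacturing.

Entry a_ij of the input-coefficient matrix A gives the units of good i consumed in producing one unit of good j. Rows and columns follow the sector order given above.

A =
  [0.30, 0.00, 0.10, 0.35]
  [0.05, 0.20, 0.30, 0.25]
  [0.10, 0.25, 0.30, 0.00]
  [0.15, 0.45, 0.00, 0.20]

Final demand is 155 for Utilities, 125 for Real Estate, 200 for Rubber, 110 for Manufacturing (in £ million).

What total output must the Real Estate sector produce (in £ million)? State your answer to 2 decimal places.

x_2 = 594.81

I − A =
  [   0.70     0.00    -0.10    -0.35]
  [  -0.05     0.80    -0.30    -0.25]
  [  -0.10    -0.25     0.70     0.00]
  [  -0.15    -0.45     0.00     0.80]
Compute the cofactors C_ij = (−1)^(i+j)·(3×3 minor ij) of I−A; the adjugate is their transpose:
adj(I−A) = Cᵀ =
  [ 0.309250   0.130250   0.100000   0.176000]
  [ 0.078250   0.347250   0.160000   0.142750]
  [ 0.072125   0.142625   0.319375   0.076125]
  [ 0.102000   0.219750   0.108750   0.330250]
det(I−A) = Σ_j (I−A)_1j·C_1j = (0.70)(0.309250) + (0.00)(0.078250) + (-0.10)(0.072125) + (-0.35)(0.102000) = 0.1735625
(I − A)⁻¹ = adj(I−A) / det(I−A) ≈
  [   1.7818     0.7505     0.5762     1.0140]
  [   0.4508     2.0007     0.9219     0.8225]
  [   0.4156     0.8218     1.8401     0.4386]
  [   0.5877     1.2661     0.6266     1.9028]
x = (I − A)⁻¹ d = adj(I−A)·d / det(I−A), with det(I−A) = 0.1735625:
  x_1 = (0.309250·155 + 0.130250·125 + 0.100000·200 + 0.176000·110) / 0.1735625 = 103.575 / 0.1735625 ≈ 596.76
  x_2 = (0.078250·155 + 0.347250·125 + 0.160000·200 + 0.142750·110) / 0.1735625 = 103.2375 / 0.1735625 ≈ 594.81
  x_3 = (0.072125·155 + 0.142625·125 + 0.319375·200 + 0.076125·110) / 0.1735625 = 101.25625 / 0.1735625 ≈ 583.40
  x_4 = (0.102000·155 + 0.219750·125 + 0.108750·200 + 0.330250·110) / 0.1735625 = 101.35625 / 0.1735625 ≈ 583.98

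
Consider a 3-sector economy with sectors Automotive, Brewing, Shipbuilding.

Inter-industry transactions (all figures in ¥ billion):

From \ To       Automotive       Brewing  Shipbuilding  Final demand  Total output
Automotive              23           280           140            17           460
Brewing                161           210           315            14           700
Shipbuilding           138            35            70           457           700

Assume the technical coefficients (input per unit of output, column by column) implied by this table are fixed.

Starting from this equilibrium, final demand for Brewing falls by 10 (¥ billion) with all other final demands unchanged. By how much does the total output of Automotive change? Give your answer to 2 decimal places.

Technical coefficients a_ij = z_ij / X_j:
  a_11 = 23/460 = 0.05, a_21 = 161/460 = 0.35, a_31 = 138/460 = 0.30
  a_12 = 280/700 = 0.40, a_22 = 210/700 = 0.30, a_32 = 35/700 = 0.05
  a_13 = 140/700 = 0.20, a_23 = 315/700 = 0.45, a_33 = 70/700 = 0.10
I − A =
  [   0.95    -0.40    -0.20]
  [  -0.35     0.70    -0.45]
  [  -0.30    -0.05     0.90]
Cofactors of I−A, C_ij = (−1)^(i+j)·(minor ij) (rows/columns in the sector order above):
  C_11 = (0.70)(0.90) − (-0.45)(-0.05) = 0.6075
  C_12 = −[(-0.35)(0.90) − (-0.45)(-0.30)] = 0.4500
  C_13 = (-0.35)(-0.05) − (0.70)(-0.30) = 0.2275
  C_21 = −[(-0.40)(0.90) − (-0.20)(-0.05)] = 0.3700
  C_22 = (0.95)(0.90) − (-0.20)(-0.30) = 0.7950
  C_23 = −[(0.95)(-0.05) − (-0.40)(-0.30)] = 0.1675
  C_31 = (-0.40)(-0.45) − (-0.20)(0.70) = 0.3200
  C_32 = −[(0.95)(-0.45) − (-0.20)(-0.35)] = 0.4975
  C_33 = (0.95)(0.70) − (-0.40)(-0.35) = 0.5250
det(I−A) = Σ_j (I−A)_1j·C_1j = (0.95)(0.6075) + (-0.40)(0.4500) + (-0.20)(0.2275) = 0.351625
adj(I−A) = Cᵀ =
  [ 0.6075   0.3700   0.3200]
  [ 0.4500   0.7950   0.4975]
  [ 0.2275   0.1675   0.5250]
(I − A)⁻¹ = adj(I−A) / det(I−A) ≈
  [   1.7277     1.0523     0.9101]
  [   1.2798     2.2609     1.4149]
  [   0.6470     0.4764     1.4931]
Δx = (I − A)⁻¹ Δd with Δd having -10 in the Brewing component and 0 elsewhere.
So Δx_1 = L_12 · (-10), where L_12 = adj(I−A)_12 / det(I−A) = 0.3700 / 0.351625.
Δx_1 = 0.3700 × (-10) / 0.351625 = -3.70 / 0.351625 ≈ -10.52.

Δx_1 = -10.52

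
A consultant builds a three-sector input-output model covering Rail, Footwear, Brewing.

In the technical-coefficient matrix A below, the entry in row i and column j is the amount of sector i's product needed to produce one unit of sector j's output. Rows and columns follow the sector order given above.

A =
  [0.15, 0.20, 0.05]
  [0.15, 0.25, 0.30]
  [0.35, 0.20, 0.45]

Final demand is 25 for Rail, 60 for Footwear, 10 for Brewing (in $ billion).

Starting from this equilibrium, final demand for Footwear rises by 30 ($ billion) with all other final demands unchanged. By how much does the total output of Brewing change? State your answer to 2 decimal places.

I − A =
  [   0.85    -0.20    -0.05]
  [  -0.15     0.75    -0.30]
  [  -0.35    -0.20     0.55]
Cofactors of I−A, C_ij = (−1)^(i+j)·(minor ij) (rows/columns in the sector order above):
  C_11 = (0.75)(0.55) − (-0.30)(-0.20) = 0.3525
  C_12 = −[(-0.15)(0.55) − (-0.30)(-0.35)] = 0.1875
  C_13 = (-0.15)(-0.20) − (0.75)(-0.35) = 0.2925
  C_21 = −[(-0.20)(0.55) − (-0.05)(-0.20)] = 0.1200
  C_22 = (0.85)(0.55) − (-0.05)(-0.35) = 0.4500
  C_23 = −[(0.85)(-0.20) − (-0.20)(-0.35)] = 0.2400
  C_31 = (-0.20)(-0.30) − (-0.05)(0.75) = 0.0975
  C_32 = −[(0.85)(-0.30) − (-0.05)(-0.15)] = 0.2625
  C_33 = (0.85)(0.75) − (-0.20)(-0.15) = 0.6075
det(I−A) = Σ_j (I−A)_1j·C_1j = (0.85)(0.3525) + (-0.20)(0.1875) + (-0.05)(0.2925) = 0.2475
adj(I−A) = Cᵀ =
  [ 0.3525   0.1200   0.0975]
  [ 0.1875   0.4500   0.2625]
  [ 0.2925   0.2400   0.6075]
(I − A)⁻¹ = adj(I−A) / det(I−A) ≈
  [   1.4242     0.4848     0.3939]
  [   0.7576     1.8182     1.0606]
  [   1.1818     0.9697     2.4545]
Δx = (I − A)⁻¹ Δd with Δd having +30 in the Footwear component and 0 elsewhere.
So Δx_B = L_BF · (+30), where L_BF = adj(I−A)_BF / det(I−A) = 0.2400 / 0.2475.
Δx_B = 0.2400 × (+30) / 0.2475 = 7.20 / 0.2475 ≈ 29.09.

Δx_B = 29.09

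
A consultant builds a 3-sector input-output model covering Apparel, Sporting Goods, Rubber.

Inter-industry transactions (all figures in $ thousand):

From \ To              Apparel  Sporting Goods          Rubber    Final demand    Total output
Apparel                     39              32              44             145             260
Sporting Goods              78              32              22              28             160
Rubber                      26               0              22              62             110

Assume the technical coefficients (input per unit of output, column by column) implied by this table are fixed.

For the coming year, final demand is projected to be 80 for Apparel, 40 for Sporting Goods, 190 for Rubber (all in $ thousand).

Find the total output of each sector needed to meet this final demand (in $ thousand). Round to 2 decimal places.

x_1 = 273.91, x_2 = 220.65, x_3 = 271.74

Technical coefficients a_ij = z_ij / X_j:
  a_11 = 39/260 = 0.15, a_21 = 78/260 = 0.30, a_31 = 26/260 = 0.10
  a_12 = 32/160 = 0.20, a_22 = 32/160 = 0.20, a_32 = 0/160 = 0.00
  a_13 = 44/110 = 0.40, a_23 = 22/110 = 0.20, a_33 = 22/110 = 0.20
I − A =
  [   0.85    -0.20    -0.40]
  [  -0.30     0.80    -0.20]
  [  -0.10     0.00     0.80]
Cofactors of I−A, C_ij = (−1)^(i+j)·(minor ij) (rows/columns in the sector order above):
  C_11 = (0.80)(0.80) − (-0.20)(0.00) = 0.6400
  C_12 = −[(-0.30)(0.80) − (-0.20)(-0.10)] = 0.2600
  C_13 = (-0.30)(0.00) − (0.80)(-0.10) = 0.0800
  C_21 = −[(-0.20)(0.80) − (-0.40)(0.00)] = 0.1600
  C_22 = (0.85)(0.80) − (-0.40)(-0.10) = 0.6400
  C_23 = −[(0.85)(0.00) − (-0.20)(-0.10)] = 0.0200
  C_31 = (-0.20)(-0.20) − (-0.40)(0.80) = 0.3600
  C_32 = −[(0.85)(-0.20) − (-0.40)(-0.30)] = 0.2900
  C_33 = (0.85)(0.80) − (-0.20)(-0.30) = 0.6200
det(I−A) = Σ_j (I−A)_1j·C_1j = (0.85)(0.6400) + (-0.20)(0.2600) + (-0.40)(0.0800) = 0.4600
adj(I−A) = Cᵀ =
  [ 0.6400   0.1600   0.3600]
  [ 0.2600   0.6400   0.2900]
  [ 0.0800   0.0200   0.6200]
(I − A)⁻¹ = adj(I−A) / det(I−A) ≈
  [   1.3913     0.3478     0.7826]
  [   0.5652     1.3913     0.6304]
  [   0.1739     0.0435     1.3478]
x = (I − A)⁻¹ d = adj(I−A)·d / det(I−A), with det(I−A) = 0.4600:
  x_1 = (0.6400·80 + 0.1600·40 + 0.3600·190) / 0.4600 = 126.00 / 0.4600 ≈ 273.91
  x_2 = (0.2600·80 + 0.6400·40 + 0.2900·190) / 0.4600 = 101.50 / 0.4600 ≈ 220.65
  x_3 = (0.0800·80 + 0.0200·40 + 0.6200·190) / 0.4600 = 125.00 / 0.4600 ≈ 271.74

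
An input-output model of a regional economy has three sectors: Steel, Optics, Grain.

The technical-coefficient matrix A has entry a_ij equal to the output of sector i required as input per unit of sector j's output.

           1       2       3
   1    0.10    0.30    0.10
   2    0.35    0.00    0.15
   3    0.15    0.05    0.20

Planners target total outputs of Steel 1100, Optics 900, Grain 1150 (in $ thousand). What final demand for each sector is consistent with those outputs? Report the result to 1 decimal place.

d_1 = 605.0, d_2 = 342.5, d_3 = 710.0

I − A =
  [   0.90    -0.30    -0.10]
  [  -0.35     1.00    -0.15]
  [  -0.15    -0.05     0.80]
d = (I − A) x:
  d_1 = (+0.90)·1100 + (-0.30)·900 + (-0.10)·1150 = 605.0
  d_2 = (-0.35)·1100 + (+1.00)·900 + (-0.15)·1150 = 342.5
  d_3 = (-0.15)·1100 + (-0.05)·900 + (+0.80)·1150 = 710.0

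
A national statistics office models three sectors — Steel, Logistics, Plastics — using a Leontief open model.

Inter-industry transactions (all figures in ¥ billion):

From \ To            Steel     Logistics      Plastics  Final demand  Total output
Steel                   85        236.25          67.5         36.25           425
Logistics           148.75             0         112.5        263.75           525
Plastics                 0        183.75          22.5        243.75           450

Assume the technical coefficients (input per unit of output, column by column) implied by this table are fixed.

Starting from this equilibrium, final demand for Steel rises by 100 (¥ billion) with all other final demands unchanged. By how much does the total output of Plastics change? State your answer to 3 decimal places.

Technical coefficients a_ij = z_ij / X_j:
  a_SS = 85/425 = 0.20, a_LS = 148.75/425 = 0.35, a_PS = 0/425 = 0.00
  a_SL = 236.25/525 = 0.45, a_LL = 0/525 = 0.00, a_PL = 183.75/525 = 0.35
  a_SP = 67.5/450 = 0.15, a_LP = 112.5/450 = 0.25, a_PP = 22.5/450 = 0.05
I − A =
  [   0.80    -0.45    -0.15]
  [  -0.35     1.00    -0.25]
  [   0.00    -0.35     0.95]
Cofactors of I−A, C_ij = (−1)^(i+j)·(minor ij) (rows/columns in the sector order above):
  C_11 = (1.00)(0.95) − (-0.25)(-0.35) = 0.8625
  C_12 = −[(-0.35)(0.95) − (-0.25)(0.00)] = 0.3325
  C_13 = (-0.35)(-0.35) − (1.00)(0.00) = 0.1225
  C_21 = −[(-0.45)(0.95) − (-0.15)(-0.35)] = 0.4800
  C_22 = (0.80)(0.95) − (-0.15)(0.00) = 0.7600
  C_23 = −[(0.80)(-0.35) − (-0.45)(0.00)] = 0.2800
  C_31 = (-0.45)(-0.25) − (-0.15)(1.00) = 0.2625
  C_32 = −[(0.80)(-0.25) − (-0.15)(-0.35)] = 0.2525
  C_33 = (0.80)(1.00) − (-0.45)(-0.35) = 0.6425
det(I−A) = Σ_j (I−A)_1j·C_1j = (0.80)(0.8625) + (-0.45)(0.3325) + (-0.15)(0.1225) = 0.5220
adj(I−A) = Cᵀ =
  [ 0.8625   0.4800   0.2625]
  [ 0.3325   0.7600   0.2525]
  [ 0.1225   0.2800   0.6425]
(I − A)⁻¹ = adj(I−A) / det(I−A) ≈
  [   1.6523     0.9195     0.5029]
  [   0.6370     1.4559     0.4837]
  [   0.2347     0.5364     1.2308]
Δx = (I − A)⁻¹ Δd with Δd having +100 in the Steel component and 0 elsewhere.
So Δx_P = L_PS · (+100), where L_PS = adj(I−A)_PS / det(I−A) = 0.1225 / 0.5220.
Δx_P = 0.1225 × (+100) / 0.5220 = 12.25 / 0.5220 ≈ 23.467.

Δx_P = 23.467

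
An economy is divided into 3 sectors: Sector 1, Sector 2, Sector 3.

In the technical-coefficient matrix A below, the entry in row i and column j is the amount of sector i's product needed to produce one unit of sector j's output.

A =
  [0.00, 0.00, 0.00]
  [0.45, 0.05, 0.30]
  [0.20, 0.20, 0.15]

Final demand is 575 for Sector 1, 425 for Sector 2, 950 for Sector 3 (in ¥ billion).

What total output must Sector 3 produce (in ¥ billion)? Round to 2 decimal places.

x_3 = 1536.45

I − A =
  [   1.00     0.00     0.00]
  [  -0.45     0.95    -0.30]
  [  -0.20    -0.20     0.85]
Cofactors of I−A, C_ij = (−1)^(i+j)·(minor ij) (rows/columns in the sector order above):
  C_11 = (0.95)(0.85) − (-0.30)(-0.20) = 0.7475
  C_12 = −[(-0.45)(0.85) − (-0.30)(-0.20)] = 0.4425
  C_13 = (-0.45)(-0.20) − (0.95)(-0.20) = 0.2800
  C_21 = −[(0.00)(0.85) − (0.00)(-0.20)] = 0.0000
  C_22 = (1.00)(0.85) − (0.00)(-0.20) = 0.8500
  C_23 = −[(1.00)(-0.20) − (0.00)(-0.20)] = 0.2000
  C_31 = (0.00)(-0.30) − (0.00)(0.95) = 0.0000
  C_32 = −[(1.00)(-0.30) − (0.00)(-0.45)] = 0.3000
  C_33 = (1.00)(0.95) − (0.00)(-0.45) = 0.9500
det(I−A) = Σ_j (I−A)_1j·C_1j = (1.00)(0.7475) + (0.00)(0.4425) + (0.00)(0.2800) = 0.7475
adj(I−A) = Cᵀ =
  [ 0.7475   0.0000   0.0000]
  [ 0.4425   0.8500   0.3000]
  [ 0.2800   0.2000   0.9500]
(I − A)⁻¹ = adj(I−A) / det(I−A) ≈
  [   1.0000     0.0000     0.0000]
  [   0.5920     1.1371     0.4013]
  [   0.3746     0.2676     1.2709]
x = (I − A)⁻¹ d = adj(I−A)·d / det(I−A), with det(I−A) = 0.7475:
  x_1 = (0.7475·575 + 0.0000·425 + 0.0000·950) / 0.7475 = 429.8125 / 0.7475 = 575.00
  x_2 = (0.4425·575 + 0.8500·425 + 0.3000·950) / 0.7475 = 900.6875 / 0.7475 ≈ 1204.93
  x_3 = (0.2800·575 + 0.2000·425 + 0.9500·950) / 0.7475 = 1148.50 / 0.7475 ≈ 1536.45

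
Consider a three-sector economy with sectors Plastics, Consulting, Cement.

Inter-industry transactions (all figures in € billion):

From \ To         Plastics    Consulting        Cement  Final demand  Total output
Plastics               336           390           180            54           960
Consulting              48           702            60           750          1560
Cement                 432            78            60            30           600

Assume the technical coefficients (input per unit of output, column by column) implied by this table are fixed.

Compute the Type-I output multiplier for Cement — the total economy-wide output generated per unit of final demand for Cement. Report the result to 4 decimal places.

m_3 = 2.7828

Technical coefficients a_ij = z_ij / X_j:
  a_11 = 336/960 = 0.35, a_21 = 48/960 = 0.05, a_31 = 432/960 = 0.45
  a_12 = 390/1560 = 0.25, a_22 = 702/1560 = 0.45, a_32 = 78/1560 = 0.05
  a_13 = 180/600 = 0.30, a_23 = 60/600 = 0.10, a_33 = 60/600 = 0.10
I − A =
  [   0.65    -0.25    -0.30]
  [  -0.05     0.55    -0.10]
  [  -0.45    -0.05     0.90]
Cofactors of I−A, C_ij = (−1)^(i+j)·(minor ij) (rows/columns in the sector order above):
  C_11 = (0.55)(0.90) − (-0.10)(-0.05) = 0.4900
  C_12 = −[(-0.05)(0.90) − (-0.10)(-0.45)] = 0.0900
  C_13 = (-0.05)(-0.05) − (0.55)(-0.45) = 0.2500
  C_21 = −[(-0.25)(0.90) − (-0.30)(-0.05)] = 0.2400
  C_22 = (0.65)(0.90) − (-0.30)(-0.45) = 0.4500
  C_23 = −[(0.65)(-0.05) − (-0.25)(-0.45)] = 0.1450
  C_31 = (-0.25)(-0.10) − (-0.30)(0.55) = 0.1900
  C_32 = −[(0.65)(-0.10) − (-0.30)(-0.05)] = 0.0800
  C_33 = (0.65)(0.55) − (-0.25)(-0.05) = 0.3450
det(I−A) = Σ_j (I−A)_1j·C_1j = (0.65)(0.4900) + (-0.25)(0.0900) + (-0.30)(0.2500) = 0.2210
adj(I−A) = Cᵀ =
  [ 0.4900   0.2400   0.1900]
  [ 0.0900   0.4500   0.0800]
  [ 0.2500   0.1450   0.3450]
(I − A)⁻¹ = adj(I−A) / det(I−A) ≈
  [   2.21719     1.08597     0.85973]
  [   0.40724     2.03620     0.36199]
  [   1.13122     0.65611     1.56109]
The output multiplier for sector j is the column-j sum of the Leontief inverse (I − A)⁻¹ = adj(I−A) / det(I−A).
Column 3 of adj(I−A): (0.1900, 0.0800, 0.3450); det(I−A) = 0.2210.
m_3 = (0.1900 + 0.0800 + 0.3450) / 0.2210 = 0.615 / 0.2210 ≈ 2.7828.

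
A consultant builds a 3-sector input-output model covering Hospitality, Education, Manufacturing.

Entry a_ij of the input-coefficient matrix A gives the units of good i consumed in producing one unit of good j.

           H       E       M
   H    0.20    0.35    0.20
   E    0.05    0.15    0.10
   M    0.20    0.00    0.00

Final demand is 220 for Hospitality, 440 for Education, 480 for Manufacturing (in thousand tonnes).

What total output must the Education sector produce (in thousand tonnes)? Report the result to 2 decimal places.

x_E = 632.34

I − A =
  [   0.80    -0.35    -0.20]
  [  -0.05     0.85    -0.10]
  [  -0.20     0.00     1.00]
Cofactors of I−A, C_ij = (−1)^(i+j)·(minor ij) (rows/columns in the sector order above):
  C_11 = (0.85)(1.00) − (-0.10)(0.00) = 0.8500
  C_12 = −[(-0.05)(1.00) − (-0.10)(-0.20)] = 0.0700
  C_13 = (-0.05)(0.00) − (0.85)(-0.20) = 0.1700
  C_21 = −[(-0.35)(1.00) − (-0.20)(0.00)] = 0.3500
  C_22 = (0.80)(1.00) − (-0.20)(-0.20) = 0.7600
  C_23 = −[(0.80)(0.00) − (-0.35)(-0.20)] = 0.0700
  C_31 = (-0.35)(-0.10) − (-0.20)(0.85) = 0.2050
  C_32 = −[(0.80)(-0.10) − (-0.20)(-0.05)] = 0.0900
  C_33 = (0.80)(0.85) − (-0.35)(-0.05) = 0.6625
det(I−A) = Σ_j (I−A)_1j·C_1j = (0.80)(0.8500) + (-0.35)(0.0700) + (-0.20)(0.1700) = 0.6215
adj(I−A) = Cᵀ =
  [ 0.8500   0.3500   0.2050]
  [ 0.0700   0.7600   0.0900]
  [ 0.1700   0.0700   0.6625]
(I − A)⁻¹ = adj(I−A) / det(I−A) ≈
  [   1.3677     0.5632     0.3298]
  [   0.1126     1.2228     0.1448]
  [   0.2735     0.1126     1.0660]
x = (I − A)⁻¹ d = adj(I−A)·d / det(I−A), with det(I−A) = 0.6215:
  x_H = (0.8500·220 + 0.3500·440 + 0.2050·480) / 0.6215 = 439.40 / 0.6215 ≈ 707.00
  x_E = (0.0700·220 + 0.7600·440 + 0.0900·480) / 0.6215 = 393.00 / 0.6215 ≈ 632.34
  x_M = (0.1700·220 + 0.0700·440 + 0.6625·480) / 0.6215 = 386.20 / 0.6215 ≈ 621.40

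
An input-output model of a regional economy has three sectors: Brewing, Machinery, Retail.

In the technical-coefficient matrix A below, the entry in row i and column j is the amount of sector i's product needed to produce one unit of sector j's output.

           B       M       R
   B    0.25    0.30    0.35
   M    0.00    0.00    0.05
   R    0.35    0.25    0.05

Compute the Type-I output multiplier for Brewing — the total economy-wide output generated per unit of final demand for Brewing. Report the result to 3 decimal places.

m_B = 2.268

I − A =
  [   0.75    -0.30    -0.35]
  [   0.00     1.00    -0.05]
  [  -0.35    -0.25     0.95]
Cofactors of I−A, C_ij = (−1)^(i+j)·(minor ij) (rows/columns in the sector order above):
  C_11 = (1.00)(0.95) − (-0.05)(-0.25) = 0.9375
  C_12 = −[(0.00)(0.95) − (-0.05)(-0.35)] = 0.0175
  C_13 = (0.00)(-0.25) − (1.00)(-0.35) = 0.3500
  C_21 = −[(-0.30)(0.95) − (-0.35)(-0.25)] = 0.3725
  C_22 = (0.75)(0.95) − (-0.35)(-0.35) = 0.5900
  C_23 = −[(0.75)(-0.25) − (-0.30)(-0.35)] = 0.2925
  C_31 = (-0.30)(-0.05) − (-0.35)(1.00) = 0.3650
  C_32 = −[(0.75)(-0.05) − (-0.35)(0.00)] = 0.0375
  C_33 = (0.75)(1.00) − (-0.30)(0.00) = 0.7500
det(I−A) = Σ_j (I−A)_1j·C_1j = (0.75)(0.9375) + (-0.30)(0.0175) + (-0.35)(0.3500) = 0.575375
adj(I−A) = Cᵀ =
  [ 0.9375   0.3725   0.3650]
  [ 0.0175   0.5900   0.0375]
  [ 0.3500   0.2925   0.7500]
(I − A)⁻¹ = adj(I−A) / det(I−A) ≈
  [   1.6294     0.6474     0.6344]
  [   0.0304     1.0254     0.0652]
  [   0.6083     0.5084     1.3035]
The output multiplier for sector j is the column-j sum of the Leontief inverse (I − A)⁻¹ = adj(I−A) / det(I−A).
Column B of adj(I−A): (0.9375, 0.0175, 0.3500); det(I−A) = 0.575375.
m_B = (0.9375 + 0.0175 + 0.3500) / 0.575375 = 1.305 / 0.575375 ≈ 2.268.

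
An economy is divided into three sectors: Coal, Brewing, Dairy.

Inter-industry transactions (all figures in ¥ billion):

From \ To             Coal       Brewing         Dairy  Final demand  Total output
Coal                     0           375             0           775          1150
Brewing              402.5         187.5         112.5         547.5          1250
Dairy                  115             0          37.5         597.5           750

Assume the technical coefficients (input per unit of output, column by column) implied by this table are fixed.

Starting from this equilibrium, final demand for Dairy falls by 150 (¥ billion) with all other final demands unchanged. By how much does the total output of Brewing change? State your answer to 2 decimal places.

Technical coefficients a_ij = z_ij / X_j:
  a_CC = 0/1150 = 0.00, a_BC = 402.5/1150 = 0.35, a_DC = 115/1150 = 0.10
  a_CB = 375/1250 = 0.30, a_BB = 187.5/1250 = 0.15, a_DB = 0/1250 = 0.00
  a_CD = 0/750 = 0.00, a_BD = 112.5/750 = 0.15, a_DD = 37.5/750 = 0.05
I − A =
  [   1.00    -0.30     0.00]
  [  -0.35     0.85    -0.15]
  [  -0.10     0.00     0.95]
Cofactors of I−A, C_ij = (−1)^(i+j)·(minor ij) (rows/columns in the sector order above):
  C_11 = (0.85)(0.95) − (-0.15)(0.00) = 0.8075
  C_12 = −[(-0.35)(0.95) − (-0.15)(-0.10)] = 0.3475
  C_13 = (-0.35)(0.00) − (0.85)(-0.10) = 0.0850
  C_21 = −[(-0.30)(0.95) − (0.00)(0.00)] = 0.2850
  C_22 = (1.00)(0.95) − (0.00)(-0.10) = 0.9500
  C_23 = −[(1.00)(0.00) − (-0.30)(-0.10)] = 0.0300
  C_31 = (-0.30)(-0.15) − (0.00)(0.85) = 0.0450
  C_32 = −[(1.00)(-0.15) − (0.00)(-0.35)] = 0.1500
  C_33 = (1.00)(0.85) − (-0.30)(-0.35) = 0.7450
det(I−A) = Σ_j (I−A)_1j·C_1j = (1.00)(0.8075) + (-0.30)(0.3475) + (0.00)(0.0850) = 0.70325
adj(I−A) = Cᵀ =
  [ 0.8075   0.2850   0.0450]
  [ 0.3475   0.9500   0.1500]
  [ 0.0850   0.0300   0.7450]
(I − A)⁻¹ = adj(I−A) / det(I−A) ≈
  [   1.1482     0.4053     0.0640]
  [   0.4941     1.3509     0.2133]
  [   0.1209     0.0427     1.0594]
Δx = (I − A)⁻¹ Δd with Δd having -150 in the Dairy component and 0 elsewhere.
So Δx_B = L_BD · (-150), where L_BD = adj(I−A)_BD / det(I−A) = 0.1500 / 0.70325.
Δx_B = 0.1500 × (-150) / 0.70325 = -22.50 / 0.70325 ≈ -31.99.

Δx_B = -31.99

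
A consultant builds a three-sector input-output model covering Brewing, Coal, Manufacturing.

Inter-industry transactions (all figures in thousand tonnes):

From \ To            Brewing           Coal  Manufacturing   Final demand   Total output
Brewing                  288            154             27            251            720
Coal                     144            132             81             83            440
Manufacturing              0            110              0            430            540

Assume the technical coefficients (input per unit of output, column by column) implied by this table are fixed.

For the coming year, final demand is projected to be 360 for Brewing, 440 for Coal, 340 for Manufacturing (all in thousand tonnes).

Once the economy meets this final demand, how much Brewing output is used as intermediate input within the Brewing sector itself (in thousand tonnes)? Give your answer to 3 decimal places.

Technical coefficients a_ij = z_ij / X_j:
  a_BB = 288/720 = 0.40, a_CB = 144/720 = 0.20, a_MB = 0/720 = 0.00
  a_BC = 154/440 = 0.35, a_CC = 132/440 = 0.30, a_MC = 110/440 = 0.25
  a_BM = 27/540 = 0.05, a_CM = 81/540 = 0.15, a_MM = 0/540 = 0.00
I − A =
  [   0.60    -0.35    -0.05]
  [  -0.20     0.70    -0.15]
  [   0.00    -0.25     1.00]
Cofactors of I−A, C_ij = (−1)^(i+j)·(minor ij) (rows/columns in the sector order above):
  C_11 = (0.70)(1.00) − (-0.15)(-0.25) = 0.6625
  C_12 = −[(-0.20)(1.00) − (-0.15)(0.00)] = 0.2000
  C_13 = (-0.20)(-0.25) − (0.70)(0.00) = 0.0500
  C_21 = −[(-0.35)(1.00) − (-0.05)(-0.25)] = 0.3625
  C_22 = (0.60)(1.00) − (-0.05)(0.00) = 0.6000
  C_23 = −[(0.60)(-0.25) − (-0.35)(0.00)] = 0.1500
  C_31 = (-0.35)(-0.15) − (-0.05)(0.70) = 0.0875
  C_32 = −[(0.60)(-0.15) − (-0.05)(-0.20)] = 0.1000
  C_33 = (0.60)(0.70) − (-0.35)(-0.20) = 0.3500
det(I−A) = Σ_j (I−A)_1j·C_1j = (0.60)(0.6625) + (-0.35)(0.2000) + (-0.05)(0.0500) = 0.3250
adj(I−A) = Cᵀ =
  [ 0.6625   0.3625   0.0875]
  [ 0.2000   0.6000   0.1000]
  [ 0.0500   0.1500   0.3500]
(I − A)⁻¹ = adj(I−A) / det(I−A) ≈
  [   2.0385     1.1154     0.2692]
  [   0.6154     1.8462     0.3077]
  [   0.1538     0.4615     1.0769]
First solve x = (I − A)⁻¹ d = adj(I−A)·d / det(I−A); in particular x_B = (0.6625·360 + 0.3625·440 + 0.0875·340) / 0.3250 = 427.75 / 0.3250 ≈ 1316.15385.
Intermediate flow from B to B: z_BB = a_BB · x_B = 0.40 × 427.75 / 0.3250 = 171.10 / 0.3250 ≈ 526.462.

z_BB = 526.462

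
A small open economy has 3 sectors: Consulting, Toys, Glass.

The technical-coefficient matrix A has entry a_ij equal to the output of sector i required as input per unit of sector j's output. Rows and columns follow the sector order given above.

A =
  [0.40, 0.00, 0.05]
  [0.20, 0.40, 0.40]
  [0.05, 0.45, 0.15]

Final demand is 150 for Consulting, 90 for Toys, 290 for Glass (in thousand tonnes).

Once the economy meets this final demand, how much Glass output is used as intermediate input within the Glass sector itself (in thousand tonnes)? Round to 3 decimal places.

z_33 = 114.609

I − A =
  [   0.60     0.00    -0.05]
  [  -0.20     0.60    -0.40]
  [  -0.05    -0.45     0.85]
Cofactors of I−A, C_ij = (−1)^(i+j)·(minor ij) (rows/columns in the sector order above):
  C_11 = (0.60)(0.85) − (-0.40)(-0.45) = 0.3300
  C_12 = −[(-0.20)(0.85) − (-0.40)(-0.05)] = 0.1900
  C_13 = (-0.20)(-0.45) − (0.60)(-0.05) = 0.1200
  C_21 = −[(0.00)(0.85) − (-0.05)(-0.45)] = 0.0225
  C_22 = (0.60)(0.85) − (-0.05)(-0.05) = 0.5075
  C_23 = −[(0.60)(-0.45) − (0.00)(-0.05)] = 0.2700
  C_31 = (0.00)(-0.40) − (-0.05)(0.60) = 0.0300
  C_32 = −[(0.60)(-0.40) − (-0.05)(-0.20)] = 0.2500
  C_33 = (0.60)(0.60) − (0.00)(-0.20) = 0.3600
det(I−A) = Σ_j (I−A)_1j·C_1j = (0.60)(0.3300) + (0.00)(0.1900) + (-0.05)(0.1200) = 0.1920
adj(I−A) = Cᵀ =
  [ 0.3300   0.0225   0.0300]
  [ 0.1900   0.5075   0.2500]
  [ 0.1200   0.2700   0.3600]
(I − A)⁻¹ = adj(I−A) / det(I−A) ≈
  [   1.7188     0.1172     0.1563]
  [   0.9896     2.6432     1.3021]
  [   0.6250     1.4063     1.8750]
First solve x = (I − A)⁻¹ d = adj(I−A)·d / det(I−A); in particular x_3 = (0.1200·150 + 0.2700·90 + 0.3600·290) / 0.1920 = 146.70 / 0.1920 = 764.06250.
Intermediate flow from 3 to 3: z_33 = a_33 · x_3 = 0.15 × 146.70 / 0.1920 = 22.005 / 0.1920 ≈ 114.609.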